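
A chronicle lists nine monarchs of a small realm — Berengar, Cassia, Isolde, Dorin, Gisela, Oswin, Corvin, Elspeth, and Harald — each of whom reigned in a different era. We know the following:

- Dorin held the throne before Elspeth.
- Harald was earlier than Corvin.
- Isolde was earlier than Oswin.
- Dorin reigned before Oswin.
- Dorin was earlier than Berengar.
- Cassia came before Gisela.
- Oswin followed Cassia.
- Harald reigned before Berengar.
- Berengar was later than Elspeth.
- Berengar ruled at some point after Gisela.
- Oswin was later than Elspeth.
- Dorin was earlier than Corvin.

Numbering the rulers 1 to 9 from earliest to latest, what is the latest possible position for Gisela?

Gisela must come before Berengar — 1 ruler forced after them.
Everything else can be placed before Gisela in some valid order, so Gisela can sit as late as position 9 − 1 = 8.

8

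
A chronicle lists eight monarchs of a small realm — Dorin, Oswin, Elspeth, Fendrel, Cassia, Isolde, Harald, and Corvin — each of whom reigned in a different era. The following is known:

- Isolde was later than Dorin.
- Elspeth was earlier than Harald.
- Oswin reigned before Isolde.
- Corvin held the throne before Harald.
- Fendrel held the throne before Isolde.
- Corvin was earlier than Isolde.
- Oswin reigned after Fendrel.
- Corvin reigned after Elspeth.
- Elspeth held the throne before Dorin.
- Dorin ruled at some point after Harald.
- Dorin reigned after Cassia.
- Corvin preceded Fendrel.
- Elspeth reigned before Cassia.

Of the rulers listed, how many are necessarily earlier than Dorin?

Directly stated before Dorin: Cassia, Elspeth, and Harald.
Corvin reaches Dorin via Corvin → Harald → Dorin.
No chain forces Fendrel (or any of the others) ahead of Dorin.
That's Cassia, Corvin, Elspeth, and Harald — 4 in all.

4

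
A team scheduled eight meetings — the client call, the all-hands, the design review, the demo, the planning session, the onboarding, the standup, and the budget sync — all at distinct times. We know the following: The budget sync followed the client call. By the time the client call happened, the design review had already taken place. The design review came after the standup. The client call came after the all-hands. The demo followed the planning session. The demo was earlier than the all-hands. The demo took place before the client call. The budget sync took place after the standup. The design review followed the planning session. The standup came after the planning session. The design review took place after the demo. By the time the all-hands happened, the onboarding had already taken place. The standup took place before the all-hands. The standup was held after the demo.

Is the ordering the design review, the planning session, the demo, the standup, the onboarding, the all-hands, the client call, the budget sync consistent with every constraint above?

no

The constraints require the planning session before the design review, but in the proposed sequence the design review appears ahead of the planning session. That one violation is enough.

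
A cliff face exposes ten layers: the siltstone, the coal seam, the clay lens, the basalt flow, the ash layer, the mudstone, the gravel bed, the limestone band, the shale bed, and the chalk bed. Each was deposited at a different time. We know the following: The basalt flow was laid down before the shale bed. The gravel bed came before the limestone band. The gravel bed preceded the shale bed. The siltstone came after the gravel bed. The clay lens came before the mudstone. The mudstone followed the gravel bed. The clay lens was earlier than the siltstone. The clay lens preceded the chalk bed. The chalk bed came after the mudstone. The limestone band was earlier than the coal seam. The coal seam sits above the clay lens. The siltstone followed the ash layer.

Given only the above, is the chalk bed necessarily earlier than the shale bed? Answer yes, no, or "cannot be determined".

cannot be determined

No chain of stated constraints runs from the chalk bed to the shale bed, and none runs from the shale bed to the chalk bed either.
So the relative order of the chalk bed and the shale bed is not fixed by the given facts.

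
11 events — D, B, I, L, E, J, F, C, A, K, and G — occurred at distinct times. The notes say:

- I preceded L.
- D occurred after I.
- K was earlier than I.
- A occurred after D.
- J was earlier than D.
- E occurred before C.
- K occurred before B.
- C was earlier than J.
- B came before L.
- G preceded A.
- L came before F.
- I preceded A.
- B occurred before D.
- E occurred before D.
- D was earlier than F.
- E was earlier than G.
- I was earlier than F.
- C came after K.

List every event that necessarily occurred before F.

B, C, D, E, I, J, K, L

Directly stated before F: D, I, and L.
B reaches F via B → L → F.
C reaches F via C → J → D → F.
E reaches F via E → D → F.
Likewise J and K each reach F by chaining the stated constraints.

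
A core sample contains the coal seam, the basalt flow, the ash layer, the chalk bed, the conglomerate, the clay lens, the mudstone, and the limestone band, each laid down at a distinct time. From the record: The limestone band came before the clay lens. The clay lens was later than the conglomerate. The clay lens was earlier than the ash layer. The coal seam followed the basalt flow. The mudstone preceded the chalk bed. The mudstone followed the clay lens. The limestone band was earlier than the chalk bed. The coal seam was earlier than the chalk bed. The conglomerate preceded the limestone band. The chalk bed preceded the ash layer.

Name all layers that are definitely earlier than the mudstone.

Directly stated before the mudstone: the clay lens.
The conglomerate reaches the mudstone via the conglomerate → the clay lens → the mudstone.
The limestone band reaches the mudstone via the limestone band → the clay lens → the mudstone.

the clay lens, the conglomerate, the limestone band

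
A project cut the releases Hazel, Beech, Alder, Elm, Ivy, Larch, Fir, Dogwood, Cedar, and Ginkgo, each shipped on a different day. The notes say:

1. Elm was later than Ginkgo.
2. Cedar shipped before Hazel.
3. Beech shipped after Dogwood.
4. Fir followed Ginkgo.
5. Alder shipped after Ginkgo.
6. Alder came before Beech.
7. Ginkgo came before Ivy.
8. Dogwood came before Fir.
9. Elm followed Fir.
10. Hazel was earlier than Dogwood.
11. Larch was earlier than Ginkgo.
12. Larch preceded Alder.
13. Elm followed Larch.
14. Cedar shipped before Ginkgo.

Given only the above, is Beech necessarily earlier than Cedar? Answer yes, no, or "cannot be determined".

Tracing the constraints gives Cedar → Ginkgo → Alder → Beech, so Cedar must come before Beech.
That means Beech cannot be before Cedar.

no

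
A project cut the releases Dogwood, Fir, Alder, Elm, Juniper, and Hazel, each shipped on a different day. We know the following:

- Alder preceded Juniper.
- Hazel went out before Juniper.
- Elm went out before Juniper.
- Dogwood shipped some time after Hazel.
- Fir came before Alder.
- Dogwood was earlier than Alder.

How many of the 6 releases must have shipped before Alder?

3

Directly stated before Alder: Dogwood and Fir.
Hazel reaches Alder via Hazel → Dogwood → Alder.
No chain forces Juniper (or any of the others) ahead of Alder.
That's Dogwood, Fir, and Hazel — 3 in all.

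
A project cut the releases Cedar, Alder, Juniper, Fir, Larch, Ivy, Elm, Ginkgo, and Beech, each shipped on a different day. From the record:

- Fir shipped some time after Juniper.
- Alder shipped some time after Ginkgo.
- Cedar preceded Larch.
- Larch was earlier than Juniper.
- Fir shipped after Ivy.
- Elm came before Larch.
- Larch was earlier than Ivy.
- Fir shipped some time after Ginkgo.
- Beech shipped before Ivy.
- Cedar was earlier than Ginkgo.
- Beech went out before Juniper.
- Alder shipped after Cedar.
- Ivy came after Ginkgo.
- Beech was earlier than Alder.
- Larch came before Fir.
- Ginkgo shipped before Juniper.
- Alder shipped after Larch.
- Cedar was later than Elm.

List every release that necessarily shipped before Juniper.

Directly stated before Juniper: Beech, Ginkgo, and Larch.
Cedar reaches Juniper via Cedar → Ginkgo → Juniper.
Elm reaches Juniper via Elm → Larch → Juniper.

Beech, Cedar, Elm, Ginkgo, Larch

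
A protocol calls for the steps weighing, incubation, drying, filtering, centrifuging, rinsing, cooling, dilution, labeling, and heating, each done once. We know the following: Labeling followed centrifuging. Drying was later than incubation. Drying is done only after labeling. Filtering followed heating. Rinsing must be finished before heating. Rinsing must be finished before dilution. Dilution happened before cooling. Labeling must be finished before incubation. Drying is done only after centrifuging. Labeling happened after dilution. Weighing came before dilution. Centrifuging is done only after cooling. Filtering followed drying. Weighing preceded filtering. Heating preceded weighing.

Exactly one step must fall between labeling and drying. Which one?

Tracing the constraints gives labeling → incubation → drying, so incubation sits after labeling and before drying.
No other step is forced both after labeling and before drying.

incubation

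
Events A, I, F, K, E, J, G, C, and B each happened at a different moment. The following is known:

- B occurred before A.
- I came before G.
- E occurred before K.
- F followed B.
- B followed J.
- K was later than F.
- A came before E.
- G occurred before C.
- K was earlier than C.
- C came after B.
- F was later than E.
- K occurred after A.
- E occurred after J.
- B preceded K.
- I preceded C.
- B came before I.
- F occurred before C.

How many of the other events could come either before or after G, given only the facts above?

Forced before G: B, I, and J; forced after G: C.
That leaves A, E, F, and K with no forced order relative to G — 4.

4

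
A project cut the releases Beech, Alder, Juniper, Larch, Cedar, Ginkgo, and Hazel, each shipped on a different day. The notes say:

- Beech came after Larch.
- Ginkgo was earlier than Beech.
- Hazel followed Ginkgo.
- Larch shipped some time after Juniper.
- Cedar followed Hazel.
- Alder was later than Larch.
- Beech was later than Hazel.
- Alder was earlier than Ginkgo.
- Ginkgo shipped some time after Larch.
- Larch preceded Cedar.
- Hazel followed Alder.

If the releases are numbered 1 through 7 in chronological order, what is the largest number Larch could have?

Larch must come before Alder, Beech, Cedar, Ginkgo, and Hazel — 5 releases forced after it.
Everything else can be placed before Larch in some valid order, so Larch can sit as late as position 7 − 5 = 2.

2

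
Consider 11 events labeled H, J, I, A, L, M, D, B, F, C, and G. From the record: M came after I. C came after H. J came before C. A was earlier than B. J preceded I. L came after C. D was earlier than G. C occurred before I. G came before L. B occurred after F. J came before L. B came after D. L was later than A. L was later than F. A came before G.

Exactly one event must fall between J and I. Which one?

C

Tracing the constraints gives J → C → I, so C sits after J and before I.
No other event is forced both after J and before I.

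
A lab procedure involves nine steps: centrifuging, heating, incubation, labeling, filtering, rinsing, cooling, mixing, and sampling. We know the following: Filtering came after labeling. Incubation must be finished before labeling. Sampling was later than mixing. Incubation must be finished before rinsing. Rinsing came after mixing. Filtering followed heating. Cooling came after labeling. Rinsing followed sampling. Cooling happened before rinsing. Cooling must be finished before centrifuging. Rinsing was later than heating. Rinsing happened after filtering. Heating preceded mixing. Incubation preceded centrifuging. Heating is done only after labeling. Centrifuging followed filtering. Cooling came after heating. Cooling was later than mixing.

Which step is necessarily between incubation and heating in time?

Tracing the constraints gives incubation → labeling → heating, so labeling sits after incubation and before heating.
No other step is forced both after incubation and before heating.

labeling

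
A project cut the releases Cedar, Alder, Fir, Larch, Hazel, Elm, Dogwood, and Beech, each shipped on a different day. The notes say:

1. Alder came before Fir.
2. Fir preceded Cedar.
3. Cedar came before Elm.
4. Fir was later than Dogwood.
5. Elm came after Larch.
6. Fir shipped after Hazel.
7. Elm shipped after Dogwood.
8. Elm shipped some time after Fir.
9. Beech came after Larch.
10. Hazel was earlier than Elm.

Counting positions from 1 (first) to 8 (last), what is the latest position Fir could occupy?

Fir must come before Cedar and Elm — 2 releases forced after it.
Everything else can be placed before Fir in some valid order, so Fir can sit as late as position 8 − 2 = 6.

6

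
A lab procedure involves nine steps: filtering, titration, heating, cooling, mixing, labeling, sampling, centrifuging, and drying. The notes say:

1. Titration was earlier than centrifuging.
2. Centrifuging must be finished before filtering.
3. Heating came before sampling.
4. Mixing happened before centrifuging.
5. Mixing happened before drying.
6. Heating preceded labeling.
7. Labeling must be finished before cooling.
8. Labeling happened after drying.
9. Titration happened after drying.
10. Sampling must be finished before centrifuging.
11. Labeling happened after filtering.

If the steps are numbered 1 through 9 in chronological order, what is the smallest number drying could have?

Mixing must come before drying — 1 forced predecessor.
Nothing else is forced ahead of drying, so its earliest slot is position 1 + 1 = 2.

2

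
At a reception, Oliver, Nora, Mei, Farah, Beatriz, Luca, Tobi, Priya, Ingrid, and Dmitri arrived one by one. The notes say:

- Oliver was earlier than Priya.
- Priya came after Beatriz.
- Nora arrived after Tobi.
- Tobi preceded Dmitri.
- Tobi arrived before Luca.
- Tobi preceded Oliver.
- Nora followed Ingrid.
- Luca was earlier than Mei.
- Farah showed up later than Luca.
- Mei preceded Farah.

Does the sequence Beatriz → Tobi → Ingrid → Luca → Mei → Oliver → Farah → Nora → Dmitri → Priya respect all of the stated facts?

yes

Check each stated constraint against the proposed order — e.g. Tobi is ahead of Dmitri; Beatriz is ahead of Priya. Every pair is in the required order; nothing is violated.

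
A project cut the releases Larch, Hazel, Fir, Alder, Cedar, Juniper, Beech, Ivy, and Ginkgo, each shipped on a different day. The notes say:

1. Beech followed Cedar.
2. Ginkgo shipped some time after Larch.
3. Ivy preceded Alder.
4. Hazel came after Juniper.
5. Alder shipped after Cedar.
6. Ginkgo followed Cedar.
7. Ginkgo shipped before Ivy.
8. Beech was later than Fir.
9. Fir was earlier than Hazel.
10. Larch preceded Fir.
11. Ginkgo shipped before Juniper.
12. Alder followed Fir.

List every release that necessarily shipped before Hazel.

Cedar, Fir, Ginkgo, Juniper, Larch

Directly stated before Hazel: Fir and Juniper.
Cedar reaches Hazel via Cedar → Ginkgo → Juniper → Hazel.
Ginkgo reaches Hazel via Ginkgo → Juniper → Hazel.
Larch reaches Hazel via Larch → Fir → Hazel.
No chain forces Beech (or any of the others) ahead of Hazel.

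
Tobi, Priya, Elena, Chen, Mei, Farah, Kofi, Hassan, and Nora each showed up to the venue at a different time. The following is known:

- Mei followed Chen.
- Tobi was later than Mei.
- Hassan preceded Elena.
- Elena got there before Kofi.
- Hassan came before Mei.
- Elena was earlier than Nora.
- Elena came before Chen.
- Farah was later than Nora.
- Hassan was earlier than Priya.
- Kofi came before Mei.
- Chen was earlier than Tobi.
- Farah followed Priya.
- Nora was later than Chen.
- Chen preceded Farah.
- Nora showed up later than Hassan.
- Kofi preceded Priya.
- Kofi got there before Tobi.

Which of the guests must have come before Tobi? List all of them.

Directly stated before Tobi: Chen, Kofi, and Mei.
Elena reaches Tobi via Elena → Kofi → Tobi.
Hassan reaches Tobi via Hassan → Mei → Tobi.
No chain forces Priya (or any of the others) ahead of Tobi.

Chen, Elena, Hassan, Kofi, Mei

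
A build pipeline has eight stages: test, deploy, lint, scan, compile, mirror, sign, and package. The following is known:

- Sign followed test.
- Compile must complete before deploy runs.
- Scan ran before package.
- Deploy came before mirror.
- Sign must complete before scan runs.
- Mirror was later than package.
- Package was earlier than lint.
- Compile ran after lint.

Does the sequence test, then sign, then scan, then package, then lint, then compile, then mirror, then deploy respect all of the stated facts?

no

The constraints require deploy before mirror, but in the proposed sequence mirror appears ahead of deploy. That one violation is enough.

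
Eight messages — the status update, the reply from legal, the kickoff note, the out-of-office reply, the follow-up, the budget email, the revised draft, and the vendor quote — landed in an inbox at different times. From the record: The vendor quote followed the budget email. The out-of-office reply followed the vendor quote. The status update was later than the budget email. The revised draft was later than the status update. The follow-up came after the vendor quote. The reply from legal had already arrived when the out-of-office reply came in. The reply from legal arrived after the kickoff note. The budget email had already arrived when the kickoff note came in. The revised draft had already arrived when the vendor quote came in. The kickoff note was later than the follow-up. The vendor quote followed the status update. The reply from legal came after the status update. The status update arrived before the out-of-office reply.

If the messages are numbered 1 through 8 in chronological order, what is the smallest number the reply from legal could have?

The budget email, the follow-up, the kickoff note, the revised draft, the status update, and the vendor quote must all come before the reply from legal — 6 forced predecessors.
Nothing else is forced ahead of the reply from legal, so its earliest slot is position 6 + 1 = 7.

7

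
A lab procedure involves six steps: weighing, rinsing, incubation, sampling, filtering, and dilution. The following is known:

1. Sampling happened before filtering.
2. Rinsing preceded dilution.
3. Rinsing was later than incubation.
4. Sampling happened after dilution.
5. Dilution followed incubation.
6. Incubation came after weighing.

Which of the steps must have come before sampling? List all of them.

Directly stated before sampling: dilution.
Incubation reaches sampling via incubation → dilution → sampling.
Rinsing reaches sampling via rinsing → dilution → sampling.
Weighing reaches sampling via weighing → incubation → dilution → sampling.

dilution, incubation, rinsing, weighing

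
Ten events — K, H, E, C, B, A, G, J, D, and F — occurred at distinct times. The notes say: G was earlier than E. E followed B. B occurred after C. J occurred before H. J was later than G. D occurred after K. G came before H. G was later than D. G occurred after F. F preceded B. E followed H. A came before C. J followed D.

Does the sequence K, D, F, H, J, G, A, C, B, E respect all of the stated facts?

no

The constraints require G before J, but in the proposed sequence J appears ahead of G. That one violation is enough.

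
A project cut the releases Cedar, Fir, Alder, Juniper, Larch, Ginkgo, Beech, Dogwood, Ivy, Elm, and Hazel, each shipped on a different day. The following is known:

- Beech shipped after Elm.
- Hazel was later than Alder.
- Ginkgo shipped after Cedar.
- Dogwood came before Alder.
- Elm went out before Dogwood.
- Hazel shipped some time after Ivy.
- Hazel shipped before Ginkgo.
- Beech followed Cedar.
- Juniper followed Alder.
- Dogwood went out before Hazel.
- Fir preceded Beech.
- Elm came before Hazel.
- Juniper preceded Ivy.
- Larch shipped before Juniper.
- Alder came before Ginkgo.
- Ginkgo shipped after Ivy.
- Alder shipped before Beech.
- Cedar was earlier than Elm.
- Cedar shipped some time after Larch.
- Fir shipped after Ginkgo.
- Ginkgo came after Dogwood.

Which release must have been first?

Larch has a chain of constraints placing it before every other release, so Larch must be first.

Larch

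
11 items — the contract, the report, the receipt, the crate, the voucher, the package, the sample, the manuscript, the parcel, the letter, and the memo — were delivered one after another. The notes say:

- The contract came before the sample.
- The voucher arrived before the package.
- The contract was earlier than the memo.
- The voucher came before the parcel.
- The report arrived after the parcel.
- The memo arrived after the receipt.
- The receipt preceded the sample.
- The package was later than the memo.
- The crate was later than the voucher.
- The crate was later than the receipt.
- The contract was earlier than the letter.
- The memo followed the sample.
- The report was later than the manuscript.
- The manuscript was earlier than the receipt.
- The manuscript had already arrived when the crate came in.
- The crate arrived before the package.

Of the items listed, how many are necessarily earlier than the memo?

Directly stated before the memo: the contract, the receipt, and the sample.
The manuscript reaches the memo via the manuscript → the receipt → the memo.
No chain forces the voucher (or any of the others) ahead of the memo.
That's the contract, the manuscript, the receipt, and the sample — 4 in all.

4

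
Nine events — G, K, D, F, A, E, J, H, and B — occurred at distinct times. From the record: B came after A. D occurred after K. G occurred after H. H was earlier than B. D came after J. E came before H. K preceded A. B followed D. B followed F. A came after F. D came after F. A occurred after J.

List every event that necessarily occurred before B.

Directly stated before B: A, D, F, and H.
E reaches B via E → H → B.
J reaches B via J → A → B.
K reaches B via K → D → B.

A, D, E, F, H, J, K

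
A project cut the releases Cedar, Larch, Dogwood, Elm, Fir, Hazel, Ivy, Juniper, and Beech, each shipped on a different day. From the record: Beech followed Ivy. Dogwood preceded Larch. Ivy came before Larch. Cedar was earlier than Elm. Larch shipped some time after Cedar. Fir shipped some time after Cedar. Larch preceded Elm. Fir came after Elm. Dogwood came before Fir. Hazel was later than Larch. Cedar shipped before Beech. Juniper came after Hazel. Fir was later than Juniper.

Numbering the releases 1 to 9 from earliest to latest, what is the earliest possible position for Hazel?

Cedar, Dogwood, Ivy, and Larch must all come before Hazel — 4 forced predecessors.
Nothing else is forced ahead of Hazel, so its earliest slot is position 4 + 1 = 5.

5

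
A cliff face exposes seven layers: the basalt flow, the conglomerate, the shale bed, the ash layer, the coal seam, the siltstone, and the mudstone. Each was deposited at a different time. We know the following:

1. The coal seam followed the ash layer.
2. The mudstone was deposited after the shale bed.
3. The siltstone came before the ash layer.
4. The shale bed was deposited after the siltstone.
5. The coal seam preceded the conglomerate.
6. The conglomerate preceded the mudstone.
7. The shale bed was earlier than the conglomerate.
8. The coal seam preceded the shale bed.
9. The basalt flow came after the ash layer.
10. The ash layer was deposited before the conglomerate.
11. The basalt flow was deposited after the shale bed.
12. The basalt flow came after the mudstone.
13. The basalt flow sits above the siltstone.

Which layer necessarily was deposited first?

the siltstone

The siltstone has a chain of constraints placing it before every other layer, so the siltstone must be first.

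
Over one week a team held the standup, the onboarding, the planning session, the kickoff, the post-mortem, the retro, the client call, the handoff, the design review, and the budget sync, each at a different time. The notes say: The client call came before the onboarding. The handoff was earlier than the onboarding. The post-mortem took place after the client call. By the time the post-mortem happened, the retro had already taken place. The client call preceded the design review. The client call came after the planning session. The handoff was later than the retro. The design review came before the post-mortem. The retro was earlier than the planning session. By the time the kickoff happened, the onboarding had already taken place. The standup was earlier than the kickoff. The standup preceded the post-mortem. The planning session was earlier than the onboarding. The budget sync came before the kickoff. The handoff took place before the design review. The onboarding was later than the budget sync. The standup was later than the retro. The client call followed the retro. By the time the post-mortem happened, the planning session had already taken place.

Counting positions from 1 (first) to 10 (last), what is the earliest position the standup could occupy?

2

The retro must come before the standup — 1 forced predecessor.
Nothing else is forced ahead of the standup, so its earliest slot is position 1 + 1 = 2.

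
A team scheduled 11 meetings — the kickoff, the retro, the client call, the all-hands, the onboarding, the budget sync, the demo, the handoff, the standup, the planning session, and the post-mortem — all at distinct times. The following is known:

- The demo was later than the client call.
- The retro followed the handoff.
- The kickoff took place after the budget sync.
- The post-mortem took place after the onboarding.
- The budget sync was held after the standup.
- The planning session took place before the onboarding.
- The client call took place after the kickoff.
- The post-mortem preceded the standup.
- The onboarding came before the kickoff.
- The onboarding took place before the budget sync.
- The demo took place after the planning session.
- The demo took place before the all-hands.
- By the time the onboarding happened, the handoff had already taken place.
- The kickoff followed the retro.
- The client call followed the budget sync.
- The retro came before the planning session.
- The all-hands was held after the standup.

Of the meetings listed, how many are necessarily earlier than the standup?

Directly stated before the standup: the post-mortem.
The handoff reaches the standup via the handoff → the onboarding → the post-mortem → the standup.
The onboarding reaches the standup via the onboarding → the post-mortem → the standup.
The planning session reaches the standup via the planning session → the onboarding → the post-mortem → the standup.
Likewise the retro reaches the standup by chaining the stated constraints.
No chain forces the demo (or any of the others) ahead of the standup.
That's the handoff, the onboarding, the planning session, the post-mortem, and the retro — 5 in all.

5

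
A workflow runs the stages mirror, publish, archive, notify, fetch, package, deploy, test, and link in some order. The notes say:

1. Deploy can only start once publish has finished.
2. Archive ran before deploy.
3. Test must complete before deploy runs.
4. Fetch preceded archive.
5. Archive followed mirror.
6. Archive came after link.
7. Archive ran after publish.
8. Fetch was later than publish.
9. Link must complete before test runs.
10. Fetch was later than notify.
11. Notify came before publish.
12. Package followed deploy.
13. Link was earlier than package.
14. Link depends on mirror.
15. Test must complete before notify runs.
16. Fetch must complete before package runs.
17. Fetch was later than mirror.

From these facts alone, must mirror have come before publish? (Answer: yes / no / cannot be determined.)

yes

Chain the constraints: mirror → link → test → notify → publish. Each link is directly stated, so mirror comes before publish.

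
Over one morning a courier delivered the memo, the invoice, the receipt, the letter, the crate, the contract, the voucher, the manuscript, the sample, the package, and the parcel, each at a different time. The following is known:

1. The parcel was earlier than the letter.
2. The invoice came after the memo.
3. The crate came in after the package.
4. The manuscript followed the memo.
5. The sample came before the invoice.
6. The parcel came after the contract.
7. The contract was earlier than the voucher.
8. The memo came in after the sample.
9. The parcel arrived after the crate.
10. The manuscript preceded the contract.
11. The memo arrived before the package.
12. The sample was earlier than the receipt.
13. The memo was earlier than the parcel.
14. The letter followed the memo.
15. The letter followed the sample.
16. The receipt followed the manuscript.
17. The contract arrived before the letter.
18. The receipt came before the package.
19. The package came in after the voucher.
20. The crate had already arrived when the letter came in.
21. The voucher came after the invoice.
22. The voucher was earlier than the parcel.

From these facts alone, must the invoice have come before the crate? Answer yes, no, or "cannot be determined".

yes

Chain the constraints: the invoice → the voucher → the package → the crate. Each link is directly stated, so the invoice comes before the crate.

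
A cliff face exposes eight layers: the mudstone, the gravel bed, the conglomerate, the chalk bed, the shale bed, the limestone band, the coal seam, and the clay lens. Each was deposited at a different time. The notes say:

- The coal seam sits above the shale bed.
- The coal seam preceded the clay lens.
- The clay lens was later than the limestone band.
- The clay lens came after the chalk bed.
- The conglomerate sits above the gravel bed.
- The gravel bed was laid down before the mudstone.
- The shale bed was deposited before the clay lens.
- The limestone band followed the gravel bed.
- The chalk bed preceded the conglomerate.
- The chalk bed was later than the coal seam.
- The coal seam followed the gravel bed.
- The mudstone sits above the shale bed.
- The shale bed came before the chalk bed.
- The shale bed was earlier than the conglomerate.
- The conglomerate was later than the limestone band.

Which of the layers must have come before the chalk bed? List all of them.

Directly stated before the chalk bed: the coal seam and the shale bed.
The gravel bed reaches the chalk bed via the gravel bed → the coal seam → the chalk bed.

the coal seam, the gravel bed, the shale bed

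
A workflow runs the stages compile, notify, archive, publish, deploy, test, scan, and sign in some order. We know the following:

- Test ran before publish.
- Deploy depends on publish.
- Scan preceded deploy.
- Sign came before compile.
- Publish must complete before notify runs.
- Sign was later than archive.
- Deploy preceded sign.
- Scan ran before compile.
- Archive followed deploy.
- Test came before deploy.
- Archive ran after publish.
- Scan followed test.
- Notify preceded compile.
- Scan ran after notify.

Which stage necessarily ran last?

Every other stage has a chain of constraints placing it before compile, so compile is last.

compile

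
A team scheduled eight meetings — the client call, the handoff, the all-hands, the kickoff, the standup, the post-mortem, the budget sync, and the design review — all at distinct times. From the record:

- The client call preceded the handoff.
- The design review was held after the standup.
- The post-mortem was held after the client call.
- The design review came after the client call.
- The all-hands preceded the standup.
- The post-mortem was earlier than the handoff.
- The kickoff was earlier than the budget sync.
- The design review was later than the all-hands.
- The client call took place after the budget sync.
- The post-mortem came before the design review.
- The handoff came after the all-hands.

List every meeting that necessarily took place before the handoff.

the all-hands, the budget sync, the client call, the kickoff, the post-mortem

Directly stated before the handoff: the all-hands, the client call, and the post-mortem.
The budget sync reaches the handoff via the budget sync → the client call → the handoff.
The kickoff reaches the handoff via the kickoff → the budget sync → the client call → the handoff.
No chain forces the design review (or any of the others) ahead of the handoff.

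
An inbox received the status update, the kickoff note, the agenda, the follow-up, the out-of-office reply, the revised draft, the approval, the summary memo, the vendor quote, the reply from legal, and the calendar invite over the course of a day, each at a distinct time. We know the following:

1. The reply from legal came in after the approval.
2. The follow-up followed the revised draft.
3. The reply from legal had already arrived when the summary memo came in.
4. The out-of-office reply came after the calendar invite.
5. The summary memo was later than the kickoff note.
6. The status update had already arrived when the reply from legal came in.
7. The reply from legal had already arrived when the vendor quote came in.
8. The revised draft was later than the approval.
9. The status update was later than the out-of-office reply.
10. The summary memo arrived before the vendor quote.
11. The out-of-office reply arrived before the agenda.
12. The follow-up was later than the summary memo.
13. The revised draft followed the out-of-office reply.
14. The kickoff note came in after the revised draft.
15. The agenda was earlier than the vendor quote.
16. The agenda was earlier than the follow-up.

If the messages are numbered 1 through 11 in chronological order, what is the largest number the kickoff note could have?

The kickoff note must come before the follow-up, the summary memo, and the vendor quote — 3 messages forced after it.
Everything else can be placed before the kickoff note in some valid order, so the kickoff note can sit as late as position 11 − 3 = 8.

8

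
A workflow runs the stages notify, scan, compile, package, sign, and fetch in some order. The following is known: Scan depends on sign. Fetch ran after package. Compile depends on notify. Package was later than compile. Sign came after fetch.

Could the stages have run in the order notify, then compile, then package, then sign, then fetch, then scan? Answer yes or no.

The constraints require fetch before sign, but in the proposed sequence sign appears ahead of fetch. That one violation is enough.

no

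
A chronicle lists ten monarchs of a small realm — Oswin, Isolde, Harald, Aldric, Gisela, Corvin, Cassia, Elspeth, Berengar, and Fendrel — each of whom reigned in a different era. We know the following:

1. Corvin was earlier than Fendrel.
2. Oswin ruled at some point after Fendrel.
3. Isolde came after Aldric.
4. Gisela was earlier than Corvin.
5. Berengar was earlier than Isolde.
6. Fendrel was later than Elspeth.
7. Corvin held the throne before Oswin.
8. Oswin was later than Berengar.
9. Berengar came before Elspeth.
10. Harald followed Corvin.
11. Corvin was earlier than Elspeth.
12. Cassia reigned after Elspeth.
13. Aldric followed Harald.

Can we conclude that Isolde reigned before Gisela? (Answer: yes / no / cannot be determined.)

no

Tracing the constraints gives Gisela → Corvin → Harald → Aldric → Isolde, so Gisela must come before Isolde.
That means Isolde cannot be before Gisela.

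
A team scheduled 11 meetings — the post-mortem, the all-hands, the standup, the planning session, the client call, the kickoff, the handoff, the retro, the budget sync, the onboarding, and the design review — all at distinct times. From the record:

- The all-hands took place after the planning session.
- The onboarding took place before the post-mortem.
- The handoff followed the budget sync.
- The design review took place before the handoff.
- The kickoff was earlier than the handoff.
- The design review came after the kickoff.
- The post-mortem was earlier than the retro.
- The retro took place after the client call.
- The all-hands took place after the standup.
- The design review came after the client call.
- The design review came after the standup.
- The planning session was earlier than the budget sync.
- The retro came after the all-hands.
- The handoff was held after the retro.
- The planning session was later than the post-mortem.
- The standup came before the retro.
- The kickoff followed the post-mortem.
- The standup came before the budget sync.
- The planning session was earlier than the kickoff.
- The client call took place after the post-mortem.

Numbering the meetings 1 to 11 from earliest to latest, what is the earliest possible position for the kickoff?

4

The onboarding, the planning session, and the post-mortem must all come before the kickoff — 3 forced predecessors.
Nothing else is forced ahead of the kickoff, so its earliest slot is position 3 + 1 = 4.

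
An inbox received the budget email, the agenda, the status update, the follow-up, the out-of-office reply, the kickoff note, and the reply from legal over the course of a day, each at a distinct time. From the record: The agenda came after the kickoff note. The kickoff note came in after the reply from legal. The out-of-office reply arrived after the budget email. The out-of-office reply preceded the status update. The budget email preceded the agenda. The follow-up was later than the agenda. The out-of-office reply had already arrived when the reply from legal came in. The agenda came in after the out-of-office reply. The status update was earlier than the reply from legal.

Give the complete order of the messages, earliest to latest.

the budget email, the out-of-office reply, the status update, the reply from legal, the kickoff note, the agenda, the follow-up

The constraints fix every adjacent pair, so only one ordering works:
the budget email → the out-of-office reply → the status update → the reply from legal → the kickoff note → the agenda → the follow-up.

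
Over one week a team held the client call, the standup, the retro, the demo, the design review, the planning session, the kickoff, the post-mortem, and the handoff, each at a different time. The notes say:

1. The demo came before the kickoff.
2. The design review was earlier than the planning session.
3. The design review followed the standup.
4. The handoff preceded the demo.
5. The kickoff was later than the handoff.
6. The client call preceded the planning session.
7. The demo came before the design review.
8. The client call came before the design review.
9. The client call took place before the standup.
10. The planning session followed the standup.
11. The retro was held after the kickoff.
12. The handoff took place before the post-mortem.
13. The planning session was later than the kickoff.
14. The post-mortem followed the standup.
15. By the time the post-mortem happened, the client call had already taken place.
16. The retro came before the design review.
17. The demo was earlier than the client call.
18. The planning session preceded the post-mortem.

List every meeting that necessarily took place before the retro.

Directly stated before the retro: the kickoff.
The demo reaches the retro via the demo → the kickoff → the retro.
The handoff reaches the retro via the handoff → the kickoff → the retro.
No chain forces the design review (or any of the others) ahead of the retro.

the demo, the handoff, the kickoff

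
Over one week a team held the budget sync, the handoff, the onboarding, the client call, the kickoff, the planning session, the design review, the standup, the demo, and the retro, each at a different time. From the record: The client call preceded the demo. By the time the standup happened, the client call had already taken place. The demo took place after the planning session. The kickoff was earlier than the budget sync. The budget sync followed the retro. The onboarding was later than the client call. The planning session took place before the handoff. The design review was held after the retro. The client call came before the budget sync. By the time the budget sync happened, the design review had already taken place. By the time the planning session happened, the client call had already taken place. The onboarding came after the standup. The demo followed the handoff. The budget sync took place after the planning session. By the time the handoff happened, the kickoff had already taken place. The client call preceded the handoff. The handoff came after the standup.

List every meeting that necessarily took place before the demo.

the client call, the handoff, the kickoff, the planning session, the standup

Directly stated before the demo: the client call, the handoff, and the planning session.
The kickoff reaches the demo via the kickoff → the handoff → the demo.
The standup reaches the demo via the standup → the handoff → the demo.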